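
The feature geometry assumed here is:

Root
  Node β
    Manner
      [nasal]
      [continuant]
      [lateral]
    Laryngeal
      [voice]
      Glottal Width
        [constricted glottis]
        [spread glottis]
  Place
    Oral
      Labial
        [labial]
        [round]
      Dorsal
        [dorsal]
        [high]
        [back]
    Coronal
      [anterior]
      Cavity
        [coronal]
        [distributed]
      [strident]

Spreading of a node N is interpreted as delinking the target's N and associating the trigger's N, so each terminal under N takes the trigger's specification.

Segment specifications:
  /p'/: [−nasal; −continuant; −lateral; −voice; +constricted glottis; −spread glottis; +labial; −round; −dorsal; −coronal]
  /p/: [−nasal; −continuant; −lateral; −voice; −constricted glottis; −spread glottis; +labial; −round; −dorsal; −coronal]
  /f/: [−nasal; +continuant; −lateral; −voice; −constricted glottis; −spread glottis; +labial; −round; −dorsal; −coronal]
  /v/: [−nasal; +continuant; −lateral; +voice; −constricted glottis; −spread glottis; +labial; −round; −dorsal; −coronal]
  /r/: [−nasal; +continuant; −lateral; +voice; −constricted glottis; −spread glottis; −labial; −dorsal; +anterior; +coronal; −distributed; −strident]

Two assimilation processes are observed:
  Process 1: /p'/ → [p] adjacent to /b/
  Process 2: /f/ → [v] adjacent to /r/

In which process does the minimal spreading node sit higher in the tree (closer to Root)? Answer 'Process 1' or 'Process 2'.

Process 2

In Process 1, [constricted glottis] changes, so the minimal spreading node is [constricted glottis] at depth 4.
Process 2 alters [voice]; the lowest dominating node is [voice] (depth 3 from Root).
Depth 3 < depth 4; Process 2 involves the structurally higher constituent [voice].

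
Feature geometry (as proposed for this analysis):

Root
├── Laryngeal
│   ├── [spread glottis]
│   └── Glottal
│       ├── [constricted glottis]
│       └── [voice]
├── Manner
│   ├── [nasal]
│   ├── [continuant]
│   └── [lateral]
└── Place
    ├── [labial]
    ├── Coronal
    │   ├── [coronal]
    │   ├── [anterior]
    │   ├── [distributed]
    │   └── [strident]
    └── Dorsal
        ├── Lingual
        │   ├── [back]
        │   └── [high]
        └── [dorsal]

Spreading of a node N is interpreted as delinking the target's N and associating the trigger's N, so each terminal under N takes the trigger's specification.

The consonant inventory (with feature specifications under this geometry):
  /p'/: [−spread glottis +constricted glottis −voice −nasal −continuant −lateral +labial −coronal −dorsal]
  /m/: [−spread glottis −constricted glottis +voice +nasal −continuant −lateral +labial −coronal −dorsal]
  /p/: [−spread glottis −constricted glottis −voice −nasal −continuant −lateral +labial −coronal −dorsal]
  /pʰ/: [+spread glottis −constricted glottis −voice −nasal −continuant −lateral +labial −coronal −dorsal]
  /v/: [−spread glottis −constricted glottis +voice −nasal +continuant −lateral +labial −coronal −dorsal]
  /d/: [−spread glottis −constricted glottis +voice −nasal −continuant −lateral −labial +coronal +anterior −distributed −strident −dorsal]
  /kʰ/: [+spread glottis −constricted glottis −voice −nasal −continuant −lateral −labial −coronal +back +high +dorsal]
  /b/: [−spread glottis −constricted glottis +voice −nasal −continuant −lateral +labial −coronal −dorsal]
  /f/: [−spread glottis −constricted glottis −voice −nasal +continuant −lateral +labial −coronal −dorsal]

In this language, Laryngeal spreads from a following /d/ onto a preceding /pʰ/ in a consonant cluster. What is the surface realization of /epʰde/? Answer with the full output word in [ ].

Terminals under Laryngeal in this geometry: [spread glottis], [constricted glottis], [voice].
Spreading Laryngeal from /d/ onto /pʰ/ replaces those values with /d/'s: [−spread glottis], [−constricted glottis], [+voice]. Features outside Laryngeal ([nasal], [continuant], [lateral], …) stay as in /pʰ/.
The resulting bundle matches /b/ in the inventory; substituting it for /pʰ/ gives [ebde].

[ebde]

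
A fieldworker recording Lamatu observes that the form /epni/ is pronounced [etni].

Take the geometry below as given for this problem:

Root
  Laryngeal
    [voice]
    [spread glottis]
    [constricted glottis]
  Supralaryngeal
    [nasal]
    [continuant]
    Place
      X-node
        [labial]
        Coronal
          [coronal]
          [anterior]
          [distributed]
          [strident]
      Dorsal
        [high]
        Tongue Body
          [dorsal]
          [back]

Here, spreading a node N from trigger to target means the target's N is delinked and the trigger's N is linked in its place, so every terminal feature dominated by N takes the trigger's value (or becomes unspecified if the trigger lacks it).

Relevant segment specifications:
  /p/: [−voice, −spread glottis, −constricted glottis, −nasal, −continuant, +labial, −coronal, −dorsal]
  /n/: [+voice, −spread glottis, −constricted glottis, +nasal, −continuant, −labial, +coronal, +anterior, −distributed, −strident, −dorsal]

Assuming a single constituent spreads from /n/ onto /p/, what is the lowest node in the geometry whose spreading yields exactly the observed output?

X-node

Comparing /p/ with its surface form [t], the features that change are [labial], [coronal], [anterior], [distributed], [strident].
The smallest constituent containing every changed terminal is X-node — each of its daughters lacks at least one of the affected features.
Spreading X-node from /n/ overwrites each of those terminals with /n/'s values, yielding exactly [t].
[nasal], [voice] stay as in /p/ although /n/ differs there, so no node dominating them spread; among the remaining candidates X-node is the lowest that derives the output.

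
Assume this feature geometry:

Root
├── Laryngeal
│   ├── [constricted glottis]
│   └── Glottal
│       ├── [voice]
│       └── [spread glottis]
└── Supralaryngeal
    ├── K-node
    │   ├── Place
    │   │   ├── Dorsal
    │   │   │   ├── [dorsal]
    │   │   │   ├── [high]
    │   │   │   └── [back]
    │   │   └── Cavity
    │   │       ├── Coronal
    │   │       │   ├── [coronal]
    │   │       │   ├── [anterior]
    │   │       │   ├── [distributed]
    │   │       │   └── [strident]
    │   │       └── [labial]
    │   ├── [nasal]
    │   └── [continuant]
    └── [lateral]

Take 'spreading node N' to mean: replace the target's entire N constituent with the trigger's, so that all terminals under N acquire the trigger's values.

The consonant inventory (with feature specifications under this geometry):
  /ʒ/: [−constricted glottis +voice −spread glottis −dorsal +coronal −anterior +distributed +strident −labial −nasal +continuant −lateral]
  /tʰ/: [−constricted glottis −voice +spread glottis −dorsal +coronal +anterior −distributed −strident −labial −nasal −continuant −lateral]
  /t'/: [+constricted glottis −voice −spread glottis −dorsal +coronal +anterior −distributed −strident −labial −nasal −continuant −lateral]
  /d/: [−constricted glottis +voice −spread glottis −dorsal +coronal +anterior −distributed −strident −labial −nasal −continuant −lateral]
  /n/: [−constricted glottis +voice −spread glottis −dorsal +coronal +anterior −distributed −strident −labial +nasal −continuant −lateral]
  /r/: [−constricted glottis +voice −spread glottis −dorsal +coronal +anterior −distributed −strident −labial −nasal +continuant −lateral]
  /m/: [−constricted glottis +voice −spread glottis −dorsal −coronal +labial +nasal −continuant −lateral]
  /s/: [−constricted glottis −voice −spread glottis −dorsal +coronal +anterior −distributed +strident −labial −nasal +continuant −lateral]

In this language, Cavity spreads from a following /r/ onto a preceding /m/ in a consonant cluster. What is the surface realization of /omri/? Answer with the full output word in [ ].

[onri]

The Cavity node dominates the terminals [coronal], [anterior], [distributed], [strident], [labial].
After delinking /m/'s Cavity and linking /r/'s, the affected terminals become [+coronal], [+anterior], [−distributed], [−strident], [−labial]; [constricted glottis], [voice], [spread glottis], … (outside Cavity) are retained from /m/.
The resulting bundle matches /n/ in the inventory; substituting it for /m/ gives [onri].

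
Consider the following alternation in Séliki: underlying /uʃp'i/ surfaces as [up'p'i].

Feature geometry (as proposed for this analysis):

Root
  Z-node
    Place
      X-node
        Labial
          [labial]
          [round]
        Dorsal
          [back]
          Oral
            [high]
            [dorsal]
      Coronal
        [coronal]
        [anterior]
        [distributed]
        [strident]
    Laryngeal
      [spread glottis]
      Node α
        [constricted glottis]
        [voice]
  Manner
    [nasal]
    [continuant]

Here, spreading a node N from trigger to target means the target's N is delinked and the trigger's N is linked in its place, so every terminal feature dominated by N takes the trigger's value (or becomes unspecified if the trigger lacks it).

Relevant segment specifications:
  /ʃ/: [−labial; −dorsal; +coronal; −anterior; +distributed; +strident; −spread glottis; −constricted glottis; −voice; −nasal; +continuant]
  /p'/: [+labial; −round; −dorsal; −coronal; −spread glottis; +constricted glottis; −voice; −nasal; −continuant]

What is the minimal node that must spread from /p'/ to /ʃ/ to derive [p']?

Root

The alternation /ʃ/ → [p'] changes [constricted glottis], [continuant], [labial], [round], [coronal], [anterior], [distributed], [strident] and nothing else.
In this geometry the lowest node dominating all of them is Root: every daughter of Root dominates only a proper subset, so no lower node suffices.
Spreading Root from /p'/ overwrites each of those terminals with /p'/'s values, yielding exactly [p'].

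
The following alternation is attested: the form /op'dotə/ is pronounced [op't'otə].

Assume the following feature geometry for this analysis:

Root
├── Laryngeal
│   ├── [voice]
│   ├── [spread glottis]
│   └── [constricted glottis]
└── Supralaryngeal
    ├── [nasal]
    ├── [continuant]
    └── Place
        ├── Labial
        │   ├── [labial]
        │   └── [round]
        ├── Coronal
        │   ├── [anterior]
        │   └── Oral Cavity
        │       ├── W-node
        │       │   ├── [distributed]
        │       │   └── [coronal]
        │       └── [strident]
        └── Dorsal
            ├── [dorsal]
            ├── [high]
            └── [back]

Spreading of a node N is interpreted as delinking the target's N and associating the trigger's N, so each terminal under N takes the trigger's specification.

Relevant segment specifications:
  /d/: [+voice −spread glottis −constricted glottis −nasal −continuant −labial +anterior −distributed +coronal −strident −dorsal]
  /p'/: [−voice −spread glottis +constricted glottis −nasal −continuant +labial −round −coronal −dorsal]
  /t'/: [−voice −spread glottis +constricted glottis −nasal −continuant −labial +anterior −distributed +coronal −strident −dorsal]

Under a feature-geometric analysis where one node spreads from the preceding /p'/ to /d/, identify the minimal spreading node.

Laryngeal

Feature comparison: [voice], [constricted glottis] differ between /d/ and [t']; the remaining terminals match.
Tracing each changed feature up the tree, the paths first meet at Laryngeal; any lower node misses at least one of them.
Spreading Laryngeal from /p'/ overwrites each of those terminals with /p'/'s values, yielding exactly [t'].
Since [coronal], [labial] are preserved even though /p'/ disagrees there, no node above Laryngeal spread.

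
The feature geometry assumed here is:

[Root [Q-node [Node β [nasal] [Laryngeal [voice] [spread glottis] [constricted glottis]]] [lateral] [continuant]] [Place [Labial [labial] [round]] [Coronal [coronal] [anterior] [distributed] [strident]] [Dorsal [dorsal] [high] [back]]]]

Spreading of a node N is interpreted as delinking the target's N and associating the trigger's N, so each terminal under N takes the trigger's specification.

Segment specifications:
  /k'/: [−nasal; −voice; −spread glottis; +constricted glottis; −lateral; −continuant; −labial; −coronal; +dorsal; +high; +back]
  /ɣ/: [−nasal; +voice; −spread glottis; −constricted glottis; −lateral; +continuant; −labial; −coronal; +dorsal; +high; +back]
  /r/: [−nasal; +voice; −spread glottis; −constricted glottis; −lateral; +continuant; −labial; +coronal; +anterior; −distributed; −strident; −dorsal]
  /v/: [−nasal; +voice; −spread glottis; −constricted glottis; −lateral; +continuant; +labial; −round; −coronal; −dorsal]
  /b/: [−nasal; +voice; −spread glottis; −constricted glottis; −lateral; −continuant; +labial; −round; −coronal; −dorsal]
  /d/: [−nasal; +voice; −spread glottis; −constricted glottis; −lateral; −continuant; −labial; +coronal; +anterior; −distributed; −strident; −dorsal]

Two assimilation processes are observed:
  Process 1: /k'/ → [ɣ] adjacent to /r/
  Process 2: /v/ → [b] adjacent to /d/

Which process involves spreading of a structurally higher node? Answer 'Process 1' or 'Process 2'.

Process 1

Process 1: the features that change are [voice], [constricted glottis], [continuant]; the minimal node is Q-node (depth 1).
Process 2 alters [continuant]; the lowest dominating node is [continuant] (depth 2 from Root).
Depth 1 < depth 2; Process 1 involves the structurally higher constituent Q-node.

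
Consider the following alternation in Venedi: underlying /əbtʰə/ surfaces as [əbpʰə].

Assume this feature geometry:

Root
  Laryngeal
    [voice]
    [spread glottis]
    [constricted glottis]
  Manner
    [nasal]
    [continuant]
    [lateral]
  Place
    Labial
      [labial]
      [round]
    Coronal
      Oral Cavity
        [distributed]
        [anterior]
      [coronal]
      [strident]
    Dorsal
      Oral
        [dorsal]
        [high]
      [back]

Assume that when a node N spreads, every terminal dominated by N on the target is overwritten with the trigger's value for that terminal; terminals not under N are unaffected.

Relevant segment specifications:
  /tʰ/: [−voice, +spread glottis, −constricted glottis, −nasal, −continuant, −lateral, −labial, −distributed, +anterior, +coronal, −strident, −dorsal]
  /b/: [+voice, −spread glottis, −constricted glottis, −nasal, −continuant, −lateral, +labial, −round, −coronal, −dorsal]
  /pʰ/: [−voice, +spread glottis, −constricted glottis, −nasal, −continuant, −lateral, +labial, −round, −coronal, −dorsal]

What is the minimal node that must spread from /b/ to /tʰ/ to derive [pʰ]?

Place

Comparing /tʰ/ with its surface form [pʰ], the features that change are [labial], [round], [coronal], [anterior], [distributed], [strident].
In this geometry the lowest node dominating all of them is Place: every daughter of Place dominates only a proper subset, so no lower node suffices.
Delinking /tʰ/'s Place and associating /b/'s Place gives precisely the feature bundle of [pʰ].
Since [voice], [spread glottis] are preserved even though /b/ disagrees there, no node above Place spread.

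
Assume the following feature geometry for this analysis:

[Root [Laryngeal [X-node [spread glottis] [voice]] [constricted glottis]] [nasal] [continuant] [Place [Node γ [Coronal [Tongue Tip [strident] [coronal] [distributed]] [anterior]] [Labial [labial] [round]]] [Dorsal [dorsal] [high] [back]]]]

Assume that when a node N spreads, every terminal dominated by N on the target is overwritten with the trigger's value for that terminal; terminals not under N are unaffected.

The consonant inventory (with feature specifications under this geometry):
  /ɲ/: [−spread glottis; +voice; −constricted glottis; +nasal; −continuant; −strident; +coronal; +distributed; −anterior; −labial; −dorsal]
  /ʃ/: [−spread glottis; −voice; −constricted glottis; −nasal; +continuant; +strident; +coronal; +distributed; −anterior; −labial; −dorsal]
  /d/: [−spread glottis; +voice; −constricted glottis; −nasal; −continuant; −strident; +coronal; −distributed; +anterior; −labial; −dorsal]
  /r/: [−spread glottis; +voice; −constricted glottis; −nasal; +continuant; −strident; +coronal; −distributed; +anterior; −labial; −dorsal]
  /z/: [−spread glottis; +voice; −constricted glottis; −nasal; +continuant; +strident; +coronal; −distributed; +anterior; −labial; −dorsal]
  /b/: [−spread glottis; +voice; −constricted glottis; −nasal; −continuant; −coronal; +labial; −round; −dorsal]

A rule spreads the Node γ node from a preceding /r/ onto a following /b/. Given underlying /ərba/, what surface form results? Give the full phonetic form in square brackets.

[ərda]

Node γ immediately or transitively dominates [strident], [coronal], [distributed], [anterior], [labial], [round].
Spreading Node γ from /r/ onto /b/ replaces those values with /r/'s: [−strident], [+coronal], [−distributed], [+anterior], [−labial]. Features outside Node γ ([spread glottis], [voice], [constricted glottis], …) stay as in /b/.
The resulting bundle matches /d/ in the inventory; substituting it for /b/ gives [ərda].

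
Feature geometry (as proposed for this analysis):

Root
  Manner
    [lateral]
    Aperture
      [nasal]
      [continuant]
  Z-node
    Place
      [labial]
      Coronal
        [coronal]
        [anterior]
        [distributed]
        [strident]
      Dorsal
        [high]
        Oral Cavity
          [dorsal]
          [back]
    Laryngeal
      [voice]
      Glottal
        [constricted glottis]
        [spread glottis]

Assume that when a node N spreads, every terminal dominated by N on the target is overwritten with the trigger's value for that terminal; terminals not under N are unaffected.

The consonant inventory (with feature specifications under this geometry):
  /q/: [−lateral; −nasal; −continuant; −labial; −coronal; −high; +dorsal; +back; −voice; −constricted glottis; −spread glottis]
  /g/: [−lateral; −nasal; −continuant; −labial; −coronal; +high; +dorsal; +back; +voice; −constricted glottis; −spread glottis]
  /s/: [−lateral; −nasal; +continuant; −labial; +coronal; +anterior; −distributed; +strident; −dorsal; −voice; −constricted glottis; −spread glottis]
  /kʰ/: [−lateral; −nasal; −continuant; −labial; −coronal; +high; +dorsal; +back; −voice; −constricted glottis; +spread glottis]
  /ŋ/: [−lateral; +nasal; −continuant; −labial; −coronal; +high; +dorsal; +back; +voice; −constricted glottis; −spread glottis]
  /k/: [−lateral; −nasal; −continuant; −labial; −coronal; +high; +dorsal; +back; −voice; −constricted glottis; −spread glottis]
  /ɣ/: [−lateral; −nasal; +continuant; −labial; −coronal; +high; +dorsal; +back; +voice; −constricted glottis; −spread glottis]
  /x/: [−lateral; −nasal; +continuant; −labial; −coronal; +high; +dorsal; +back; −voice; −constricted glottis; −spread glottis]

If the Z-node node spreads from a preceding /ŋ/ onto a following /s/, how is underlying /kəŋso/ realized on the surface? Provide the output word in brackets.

[kəŋɣo]

Z-node immediately or transitively dominates [labial], [coronal], [anterior], [distributed], [strident], [high], [dorsal], [back], [voice], [constricted glottis], [spread glottis].
After delinking /s/'s Z-node and linking /ŋ/'s, the affected terminals become [−labial], [−coronal], [+high], [+dorsal], [+back], [+voice], [−constricted glottis], [−spread glottis]; [lateral], [nasal], [continuant] (outside Z-node) are retained from /s/.
Among the inventory, only /ɣ/ has exactly this specification, giving the surface form [kəŋɣo].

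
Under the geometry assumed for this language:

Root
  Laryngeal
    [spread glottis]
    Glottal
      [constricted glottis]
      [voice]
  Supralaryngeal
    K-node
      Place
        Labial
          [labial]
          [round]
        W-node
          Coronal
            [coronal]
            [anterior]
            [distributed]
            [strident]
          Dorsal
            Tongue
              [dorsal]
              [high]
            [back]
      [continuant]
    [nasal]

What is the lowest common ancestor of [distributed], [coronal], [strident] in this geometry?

Coronal

[distributed]: Root > Supralaryngeal > K-node > Place > W-node > Coronal > [distributed].
[coronal]: Root > Supralaryngeal > K-node > Place > W-node > Coronal > [coronal].
[strident]: Root > Supralaryngeal > K-node > Place > W-node > Coronal > [strident].
The listed terminals split across distinct daughters of Coronal, so Coronal itself is the smallest node containing them all.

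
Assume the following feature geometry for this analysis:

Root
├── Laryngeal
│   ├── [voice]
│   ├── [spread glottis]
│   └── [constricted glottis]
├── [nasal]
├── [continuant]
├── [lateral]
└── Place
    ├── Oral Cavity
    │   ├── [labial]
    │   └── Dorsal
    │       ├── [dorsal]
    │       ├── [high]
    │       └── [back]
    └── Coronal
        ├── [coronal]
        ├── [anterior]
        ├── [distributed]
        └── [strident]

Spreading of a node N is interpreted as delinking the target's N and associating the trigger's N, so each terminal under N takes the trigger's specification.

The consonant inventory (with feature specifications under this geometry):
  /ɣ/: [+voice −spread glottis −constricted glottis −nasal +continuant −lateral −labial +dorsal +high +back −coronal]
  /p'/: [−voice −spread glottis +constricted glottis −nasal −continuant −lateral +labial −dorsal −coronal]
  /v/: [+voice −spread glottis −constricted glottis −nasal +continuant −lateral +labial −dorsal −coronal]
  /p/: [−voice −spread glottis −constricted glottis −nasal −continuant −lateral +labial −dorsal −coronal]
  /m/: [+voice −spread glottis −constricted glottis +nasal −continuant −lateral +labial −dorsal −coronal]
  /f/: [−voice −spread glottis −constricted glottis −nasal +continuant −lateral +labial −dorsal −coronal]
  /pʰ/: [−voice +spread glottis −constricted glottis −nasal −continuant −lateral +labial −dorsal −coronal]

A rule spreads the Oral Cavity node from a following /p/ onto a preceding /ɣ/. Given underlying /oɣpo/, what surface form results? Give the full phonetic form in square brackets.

[ovpo]

The Oral Cavity node dominates the terminals [labial], [dorsal], [high], [back].
The target acquires /p/'s values for everything under Oral Cavity — [+labial], [−dorsal] — while keeping its own [voice], [spread glottis], [constricted glottis], ….
Among the inventory, only /v/ has exactly this specification, giving the surface form [ovpo].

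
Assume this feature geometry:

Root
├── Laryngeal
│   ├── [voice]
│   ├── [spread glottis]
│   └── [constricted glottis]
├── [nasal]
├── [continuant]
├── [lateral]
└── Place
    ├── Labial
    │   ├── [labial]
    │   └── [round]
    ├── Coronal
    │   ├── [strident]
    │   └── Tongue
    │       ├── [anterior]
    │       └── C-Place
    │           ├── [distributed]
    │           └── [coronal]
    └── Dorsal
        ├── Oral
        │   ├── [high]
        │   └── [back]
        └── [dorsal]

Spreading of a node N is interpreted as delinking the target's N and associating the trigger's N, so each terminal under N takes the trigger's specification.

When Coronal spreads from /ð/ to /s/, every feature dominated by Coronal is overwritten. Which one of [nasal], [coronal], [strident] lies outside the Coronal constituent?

Under this geometry, Coronal contains [strident], [anterior], [distributed], [coronal].
[coronal], [strident] all lie under Coronal, so they are overwritten when Coronal spreads.
[nasal] attaches under Root, not under Coronal, so /s/ retains its own value for [nasal].

[nasal]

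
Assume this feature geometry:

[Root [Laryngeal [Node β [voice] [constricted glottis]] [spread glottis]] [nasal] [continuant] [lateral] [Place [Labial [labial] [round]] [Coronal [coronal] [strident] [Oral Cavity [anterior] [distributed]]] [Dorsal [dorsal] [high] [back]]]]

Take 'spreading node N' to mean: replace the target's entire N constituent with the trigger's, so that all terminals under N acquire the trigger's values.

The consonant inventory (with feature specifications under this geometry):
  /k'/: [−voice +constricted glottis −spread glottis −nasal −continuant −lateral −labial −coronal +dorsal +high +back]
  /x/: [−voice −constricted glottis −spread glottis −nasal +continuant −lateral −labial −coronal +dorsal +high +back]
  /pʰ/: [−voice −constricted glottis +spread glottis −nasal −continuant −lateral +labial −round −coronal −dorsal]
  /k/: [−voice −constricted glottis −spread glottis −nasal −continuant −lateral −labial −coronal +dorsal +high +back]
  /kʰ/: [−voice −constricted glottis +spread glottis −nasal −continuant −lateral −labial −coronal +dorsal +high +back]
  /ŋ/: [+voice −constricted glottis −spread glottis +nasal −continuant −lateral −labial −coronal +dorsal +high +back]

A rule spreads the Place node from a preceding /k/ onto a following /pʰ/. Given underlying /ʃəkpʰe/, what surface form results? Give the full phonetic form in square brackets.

[ʃəkkʰe]

Terminals under Place in this geometry: [labial], [round], [coronal], [strident], [anterior], [distributed], [dorsal], [high], [back].
Spreading Place from /k/ onto /pʰ/ replaces those values with /k/'s: [−labial], [−coronal], [+dorsal], [+high], [+back]. Features outside Place ([voice], [constricted glottis], [spread glottis], …) stay as in /pʰ/.
The resulting bundle matches /kʰ/ in the inventory; substituting it for /pʰ/ gives [ʃəkkʰe].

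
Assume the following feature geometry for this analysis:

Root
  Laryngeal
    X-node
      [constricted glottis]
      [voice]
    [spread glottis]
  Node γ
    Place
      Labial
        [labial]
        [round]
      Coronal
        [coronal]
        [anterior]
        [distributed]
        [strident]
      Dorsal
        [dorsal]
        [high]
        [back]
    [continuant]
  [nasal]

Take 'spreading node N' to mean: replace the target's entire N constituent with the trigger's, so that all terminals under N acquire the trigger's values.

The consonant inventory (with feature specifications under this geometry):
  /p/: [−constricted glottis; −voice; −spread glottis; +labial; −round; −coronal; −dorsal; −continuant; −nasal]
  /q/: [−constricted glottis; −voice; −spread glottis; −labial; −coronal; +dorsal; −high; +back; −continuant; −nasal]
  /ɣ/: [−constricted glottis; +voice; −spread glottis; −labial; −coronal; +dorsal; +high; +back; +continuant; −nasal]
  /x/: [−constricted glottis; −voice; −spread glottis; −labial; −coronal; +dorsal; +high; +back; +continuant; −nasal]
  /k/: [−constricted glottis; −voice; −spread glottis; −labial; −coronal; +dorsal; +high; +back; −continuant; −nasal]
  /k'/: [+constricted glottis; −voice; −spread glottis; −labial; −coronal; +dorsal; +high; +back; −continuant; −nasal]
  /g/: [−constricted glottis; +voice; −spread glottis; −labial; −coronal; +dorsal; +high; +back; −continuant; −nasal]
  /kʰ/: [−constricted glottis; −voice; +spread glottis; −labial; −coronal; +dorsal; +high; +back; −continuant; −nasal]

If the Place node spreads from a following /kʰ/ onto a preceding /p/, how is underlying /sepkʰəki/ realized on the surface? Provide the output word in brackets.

Terminals under Place in this geometry: [labial], [round], [coronal], [anterior], [distributed], [strident], [dorsal], [high], [back].
Spreading Place from /kʰ/ onto /p/ replaces those values with /kʰ/'s: [−labial], [−coronal], [+dorsal], [+high], [+back]. Features outside Place ([constricted glottis], [voice], [spread glottis], …) stay as in /p/.
This feature bundle is that of [k], so /sepkʰəki/ surfaces as [sekkʰəki].

[sekkʰəki]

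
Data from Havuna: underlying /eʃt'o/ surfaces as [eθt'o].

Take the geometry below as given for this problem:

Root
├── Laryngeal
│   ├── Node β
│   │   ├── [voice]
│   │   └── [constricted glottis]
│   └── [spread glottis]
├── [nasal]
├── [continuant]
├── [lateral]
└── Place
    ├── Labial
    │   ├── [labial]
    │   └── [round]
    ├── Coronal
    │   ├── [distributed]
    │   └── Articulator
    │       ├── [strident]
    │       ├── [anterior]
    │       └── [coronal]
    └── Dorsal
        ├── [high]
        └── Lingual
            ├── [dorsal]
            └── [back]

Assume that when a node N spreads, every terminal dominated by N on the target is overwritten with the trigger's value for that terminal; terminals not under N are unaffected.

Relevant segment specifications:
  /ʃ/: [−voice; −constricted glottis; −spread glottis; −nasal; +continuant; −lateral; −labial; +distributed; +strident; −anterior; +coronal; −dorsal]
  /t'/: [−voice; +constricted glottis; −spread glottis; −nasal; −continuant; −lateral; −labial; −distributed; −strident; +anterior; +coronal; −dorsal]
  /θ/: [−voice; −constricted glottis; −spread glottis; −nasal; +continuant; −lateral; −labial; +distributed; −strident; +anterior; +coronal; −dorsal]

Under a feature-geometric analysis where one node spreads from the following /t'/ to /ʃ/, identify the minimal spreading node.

The alternation /ʃ/ → [θ] changes [anterior], [strident] and nothing else.
In this geometry the lowest node dominating all of them is Articulator: every daughter of Articulator dominates only a proper subset, so no lower node suffices.
Delinking /ʃ/'s Articulator and associating /t'/'s Articulator gives precisely the feature bundle of [θ].
Had Coronal or a higher node spread, [distributed] would have taken /t'/'s value; it stays as in /ʃ/, confirming the spreading constituent is exactly Articulator.

Articulator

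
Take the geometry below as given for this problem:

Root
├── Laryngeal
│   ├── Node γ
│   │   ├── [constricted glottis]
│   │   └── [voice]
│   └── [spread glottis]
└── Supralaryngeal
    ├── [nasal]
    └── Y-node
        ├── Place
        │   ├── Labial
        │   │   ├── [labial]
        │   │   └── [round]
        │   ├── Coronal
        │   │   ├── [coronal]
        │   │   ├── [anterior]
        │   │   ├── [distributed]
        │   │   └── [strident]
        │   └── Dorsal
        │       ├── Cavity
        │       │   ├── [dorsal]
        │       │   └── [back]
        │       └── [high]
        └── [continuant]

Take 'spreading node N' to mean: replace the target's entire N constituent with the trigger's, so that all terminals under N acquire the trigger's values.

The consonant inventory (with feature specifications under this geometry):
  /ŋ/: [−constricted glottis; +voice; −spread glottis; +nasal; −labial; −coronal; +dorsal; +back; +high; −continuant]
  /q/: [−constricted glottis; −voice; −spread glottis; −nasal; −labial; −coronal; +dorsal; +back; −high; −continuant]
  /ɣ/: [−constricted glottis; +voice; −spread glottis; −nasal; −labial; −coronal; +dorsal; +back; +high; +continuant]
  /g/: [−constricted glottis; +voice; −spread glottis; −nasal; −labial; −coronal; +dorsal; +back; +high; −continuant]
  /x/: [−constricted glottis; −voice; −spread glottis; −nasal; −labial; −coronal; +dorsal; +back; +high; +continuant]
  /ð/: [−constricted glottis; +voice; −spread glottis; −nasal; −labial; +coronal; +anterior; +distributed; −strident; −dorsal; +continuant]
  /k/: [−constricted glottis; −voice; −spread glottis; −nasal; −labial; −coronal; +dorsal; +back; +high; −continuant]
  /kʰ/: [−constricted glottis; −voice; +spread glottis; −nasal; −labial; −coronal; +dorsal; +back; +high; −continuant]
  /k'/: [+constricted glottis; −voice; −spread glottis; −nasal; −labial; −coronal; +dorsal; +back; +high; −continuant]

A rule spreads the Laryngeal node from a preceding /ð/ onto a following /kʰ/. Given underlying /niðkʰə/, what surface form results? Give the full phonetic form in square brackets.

[niðgə]

The Laryngeal node dominates the terminals [constricted glottis], [voice], [spread glottis].
The target acquires /ð/'s values for everything under Laryngeal — [−constricted glottis], [+voice], [−spread glottis] — while keeping its own [nasal], [labial], [coronal], ….
This feature bundle is that of [g], so /niðkʰə/ surfaces as [niðgə].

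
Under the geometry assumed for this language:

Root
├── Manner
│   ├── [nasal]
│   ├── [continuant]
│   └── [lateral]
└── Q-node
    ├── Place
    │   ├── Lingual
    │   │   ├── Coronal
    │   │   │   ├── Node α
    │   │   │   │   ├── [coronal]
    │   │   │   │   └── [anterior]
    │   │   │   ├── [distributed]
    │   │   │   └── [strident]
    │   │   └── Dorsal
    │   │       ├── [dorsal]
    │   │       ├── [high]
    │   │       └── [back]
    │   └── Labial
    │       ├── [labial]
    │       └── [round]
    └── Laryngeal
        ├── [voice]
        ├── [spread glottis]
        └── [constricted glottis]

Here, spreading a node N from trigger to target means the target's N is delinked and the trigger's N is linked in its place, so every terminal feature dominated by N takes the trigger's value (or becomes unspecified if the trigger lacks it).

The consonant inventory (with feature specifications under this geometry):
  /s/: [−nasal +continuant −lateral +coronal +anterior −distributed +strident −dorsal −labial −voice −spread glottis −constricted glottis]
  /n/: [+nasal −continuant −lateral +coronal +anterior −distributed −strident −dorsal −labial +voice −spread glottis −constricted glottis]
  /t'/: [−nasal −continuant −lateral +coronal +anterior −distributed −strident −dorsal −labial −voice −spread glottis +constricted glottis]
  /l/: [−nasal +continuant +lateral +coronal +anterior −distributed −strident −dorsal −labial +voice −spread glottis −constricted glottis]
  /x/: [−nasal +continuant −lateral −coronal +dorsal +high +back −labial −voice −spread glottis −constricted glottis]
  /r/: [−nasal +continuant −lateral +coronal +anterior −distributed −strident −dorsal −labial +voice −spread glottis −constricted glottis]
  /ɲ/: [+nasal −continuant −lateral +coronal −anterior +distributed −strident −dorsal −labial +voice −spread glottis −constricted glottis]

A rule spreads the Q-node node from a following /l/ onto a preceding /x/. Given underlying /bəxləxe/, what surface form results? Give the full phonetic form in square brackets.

The Q-node node dominates the terminals [coronal], [anterior], [distributed], [strident], [dorsal], [high], [back], [labial], [round], [voice], [spread glottis], [constricted glottis].
Spreading Q-node from /l/ onto /x/ replaces those values with /l/'s: [+coronal], [+anterior], [−distributed], [−strident], [−dorsal], [−labial], [+voice], [−spread glottis], [−constricted glottis]. Features outside Q-node ([nasal], [continuant], [lateral]) stay as in /x/.
The resulting bundle matches /r/ in the inventory; substituting it for /x/ gives [bərləxe].

[bərləxe]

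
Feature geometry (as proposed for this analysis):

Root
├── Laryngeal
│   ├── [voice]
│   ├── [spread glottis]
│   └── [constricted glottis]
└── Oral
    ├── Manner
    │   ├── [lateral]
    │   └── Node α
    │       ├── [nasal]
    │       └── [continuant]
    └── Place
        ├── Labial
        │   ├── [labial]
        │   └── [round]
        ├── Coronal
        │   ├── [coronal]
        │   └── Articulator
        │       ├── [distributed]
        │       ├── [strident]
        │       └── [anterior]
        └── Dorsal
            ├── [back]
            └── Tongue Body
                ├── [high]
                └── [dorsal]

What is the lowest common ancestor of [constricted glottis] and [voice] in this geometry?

Laryngeal

[constricted glottis]: Root > Laryngeal > [constricted glottis].
[voice] lies under Laryngeal (below Laryngeal).
These paths first converge at Laryngeal; no daughter of Laryngeal dominates all 2 features, so Laryngeal is the minimal constituent.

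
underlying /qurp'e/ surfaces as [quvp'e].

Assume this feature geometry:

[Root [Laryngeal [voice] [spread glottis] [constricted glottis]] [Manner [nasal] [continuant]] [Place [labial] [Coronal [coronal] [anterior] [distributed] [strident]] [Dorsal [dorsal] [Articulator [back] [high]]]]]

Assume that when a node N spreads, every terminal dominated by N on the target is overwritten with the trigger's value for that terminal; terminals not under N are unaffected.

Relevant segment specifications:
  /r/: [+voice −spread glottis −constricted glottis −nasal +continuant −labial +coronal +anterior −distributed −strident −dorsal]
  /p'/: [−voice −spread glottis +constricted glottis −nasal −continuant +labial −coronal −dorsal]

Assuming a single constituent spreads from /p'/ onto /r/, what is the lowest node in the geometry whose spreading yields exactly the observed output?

/r/ and [v] differ in [labial], [coronal], [anterior], [distributed], [strident]; every other specified feature is identical.
In this geometry the lowest node dominating all of them is Place: every daughter of Place dominates only a proper subset, so no lower node suffices.
Spreading Place from /p'/ overwrites each of those terminals with /p'/'s values, yielding exactly [v].
Had Root spread, [constricted glottis], [voice] would have taken /p'/'s values; they stay as in /r/, confirming the spreading constituent is exactly Place.

Place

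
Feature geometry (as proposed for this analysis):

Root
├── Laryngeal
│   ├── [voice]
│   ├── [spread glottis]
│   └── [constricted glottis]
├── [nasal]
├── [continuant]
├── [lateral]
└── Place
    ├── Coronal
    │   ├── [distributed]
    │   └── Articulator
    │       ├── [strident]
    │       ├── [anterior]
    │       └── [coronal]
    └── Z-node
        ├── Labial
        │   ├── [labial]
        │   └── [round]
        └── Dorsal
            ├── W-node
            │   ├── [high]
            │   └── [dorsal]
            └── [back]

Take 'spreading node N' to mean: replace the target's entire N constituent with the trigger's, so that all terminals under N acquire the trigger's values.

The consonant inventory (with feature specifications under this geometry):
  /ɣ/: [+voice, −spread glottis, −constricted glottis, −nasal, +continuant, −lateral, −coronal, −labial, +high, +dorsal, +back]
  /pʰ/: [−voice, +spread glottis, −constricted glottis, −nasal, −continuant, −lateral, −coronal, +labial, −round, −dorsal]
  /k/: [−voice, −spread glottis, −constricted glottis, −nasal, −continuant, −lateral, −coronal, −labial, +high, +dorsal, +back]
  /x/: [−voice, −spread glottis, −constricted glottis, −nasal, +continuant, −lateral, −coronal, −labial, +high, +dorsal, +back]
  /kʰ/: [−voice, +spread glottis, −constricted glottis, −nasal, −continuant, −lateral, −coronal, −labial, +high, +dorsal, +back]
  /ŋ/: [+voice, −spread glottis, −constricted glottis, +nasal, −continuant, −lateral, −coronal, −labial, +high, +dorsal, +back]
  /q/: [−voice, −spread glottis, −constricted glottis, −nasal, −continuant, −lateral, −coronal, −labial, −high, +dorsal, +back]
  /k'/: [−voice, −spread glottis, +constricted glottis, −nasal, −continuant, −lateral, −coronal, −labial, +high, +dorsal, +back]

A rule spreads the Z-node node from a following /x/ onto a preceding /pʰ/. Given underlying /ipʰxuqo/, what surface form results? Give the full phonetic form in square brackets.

Z-node immediately or transitively dominates [labial], [round], [high], [dorsal], [back].
After delinking /pʰ/'s Z-node and linking /x/'s, the affected terminals become [−labial], [+high], [+dorsal], [+back]; [voice], [spread glottis], [constricted glottis], … (outside Z-node) are retained from /pʰ/.
This feature bundle is that of [kʰ], so /ipʰxuqo/ surfaces as [ikʰxuqo].

[ikʰxuqo]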